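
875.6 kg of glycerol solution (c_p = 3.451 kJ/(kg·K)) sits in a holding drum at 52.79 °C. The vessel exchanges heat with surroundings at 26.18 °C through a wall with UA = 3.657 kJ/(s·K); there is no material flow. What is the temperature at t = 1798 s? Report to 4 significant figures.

M c_p dT/dt = −UA(T − T_amb).
dT/dt = (T_ss − T)/τ with T_ss = T_amb = 26.1800 °C, τ = M c_p/UA = 875.6·3.451/3.657 = 826.277 s.
T approaches T_ss exponentially: T(t) = T_ss + (T₀ − T_ss) e^(−t/τ).
T(1798) = 26.1800 + (26.6100)·0.113492 = 29.2000 °C.

29.20 °C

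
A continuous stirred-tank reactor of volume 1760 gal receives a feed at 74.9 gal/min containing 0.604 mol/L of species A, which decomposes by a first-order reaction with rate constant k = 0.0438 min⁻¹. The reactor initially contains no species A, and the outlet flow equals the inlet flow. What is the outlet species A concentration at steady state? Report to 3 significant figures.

0.298 mol/L

V dC/dt = Q(C_in − C) − k V C.
Steady state (dC/dt = 0): C_ss = Q C_in/(Q + kV) = C_in/(1 + kV/Q).
C_ss = 74.9·0.604/(74.9 + 0.0438·1760) = 45.240/151.99 = 0.29765 mol/L.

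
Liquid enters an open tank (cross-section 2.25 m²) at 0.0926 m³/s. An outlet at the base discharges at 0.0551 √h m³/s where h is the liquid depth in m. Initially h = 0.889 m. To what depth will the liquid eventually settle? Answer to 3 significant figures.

Accumulation of liquid (constant cross-section A): A dh/dt = Q_in − 0.0551 √h. At steady state dh/dt = 0:
Q_in = 0.0551 √h_ss ⇒ √h_ss = 0.0926/0.0551 = 1.6806.
h_ss = 1.6806² = 2.8244 m. (Since h₀ = 0.889 m < h_ss, the level will rise toward this value.)

2.82 m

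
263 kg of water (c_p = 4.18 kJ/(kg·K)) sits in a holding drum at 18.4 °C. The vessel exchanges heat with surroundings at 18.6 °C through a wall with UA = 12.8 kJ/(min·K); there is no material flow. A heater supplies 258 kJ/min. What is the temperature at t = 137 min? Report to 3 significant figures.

Unsteady energy balance on the tank contents: M c_p dT/dt = −UA(T − T_amb) + Q̇.
dT/dt = (T_ss − T)/τ with T_ss = T_amb + Q̇/UA = 18.6 + 258/12.8 = 38.756 °C, τ = M c_p/UA = 263·4.18/12.8 = 85.886 min.
T approaches T_ss exponentially: T(t) = T_ss + (T₀ − T_ss) e^(−t/τ).
T(137) = 38.756 + (-20.356)·0.20288 = 34.626 °C.

34.6 °C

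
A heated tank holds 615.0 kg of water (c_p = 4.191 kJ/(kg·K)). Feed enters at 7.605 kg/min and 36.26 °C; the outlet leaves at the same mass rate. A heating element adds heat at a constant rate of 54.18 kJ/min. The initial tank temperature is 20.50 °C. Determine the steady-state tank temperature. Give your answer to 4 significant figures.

Energy balance: M c_p dT/dt = ṁ c_p (T_in − T) + 54.18.
At steady state dT/dt = 0 ⇒ T_ss = T_in + Q̇/(ṁ c_p) = 36.26 + 54.18/(7.605·4.191) = 37.9599 °C.

37.96 °C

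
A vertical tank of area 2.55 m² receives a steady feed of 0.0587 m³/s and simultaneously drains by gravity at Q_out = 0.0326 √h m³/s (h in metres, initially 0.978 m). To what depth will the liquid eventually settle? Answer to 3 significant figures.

3.24 m

Level balance: A dh/dt = 0.0587 − 0.0326 √h. Setting dh/dt = 0:
Q_in = 0.0326 √h_ss ⇒ √h_ss = 0.0587/0.0326 = 1.8006.
h_ss = 1.8006² = 3.2422 m. (Since h₀ = 0.978 m < h_ss, the level will rise toward this value.)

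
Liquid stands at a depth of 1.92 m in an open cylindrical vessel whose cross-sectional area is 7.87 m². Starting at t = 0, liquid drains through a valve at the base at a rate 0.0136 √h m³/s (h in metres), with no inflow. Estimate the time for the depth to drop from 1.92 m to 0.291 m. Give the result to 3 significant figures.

With no inflow, A dh/dt = −0.0136 √h.
Separate and integrate: 2(√h − √h₀) = −(0.0136/A) t.
t = 2A(√h₀ − √h)/0.0136 = 2·7.87·(√1.92 − √0.291)/0.0136
  = 15.740 × (1.3856 − 0.53944) / 0.0136 = 979.35 s.

979 s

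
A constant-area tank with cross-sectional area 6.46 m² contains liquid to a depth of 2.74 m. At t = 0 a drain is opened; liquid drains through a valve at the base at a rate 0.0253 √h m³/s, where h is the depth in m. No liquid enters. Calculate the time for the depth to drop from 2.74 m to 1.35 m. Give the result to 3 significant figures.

252 s

With no inflow, A dh/dt = −0.0253 √h.
Separate and integrate: 2(√h − √h₀) = −(0.0253/A) t.
t = 2A(√h₀ − √h)/0.0253 = 2·6.46·(√2.74 − √1.35)/0.0253
  = 12.920 × (1.6553 − 1.1619) / 0.0253 = 251.97 s.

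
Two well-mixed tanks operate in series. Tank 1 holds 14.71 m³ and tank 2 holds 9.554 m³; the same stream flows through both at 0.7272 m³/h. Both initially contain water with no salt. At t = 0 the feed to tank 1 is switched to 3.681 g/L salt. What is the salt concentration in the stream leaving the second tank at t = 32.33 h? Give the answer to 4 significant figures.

Time constants: τᵢ = Vᵢ/Q for each well-mixed tank.
τ₁ = 14.71/0.7272 = 20.2283 h; τ₂ = 9.554/0.7272 = 13.1381 h.
Tank 1: C₁ = C_in(1 − e^(−t/τ₁)). Tank 2 (τ₁ ≠ τ₂): C₂ = C_in[1 − (τ₁ e^(−t/τ₁) − τ₂ e^(−t/τ₂))/(τ₁ − τ₂)].
At t = 32.33: e^(−t/τ₁) = 0.202249, e^(−t/τ₂) = 0.0853676.
C₂ = 3.681·[1 − (20.2283·0.202249 − 13.1381·0.0853676)/(7.09021)] = 3.681·0.581173 = 2.13930 g/L.

2.139 g/L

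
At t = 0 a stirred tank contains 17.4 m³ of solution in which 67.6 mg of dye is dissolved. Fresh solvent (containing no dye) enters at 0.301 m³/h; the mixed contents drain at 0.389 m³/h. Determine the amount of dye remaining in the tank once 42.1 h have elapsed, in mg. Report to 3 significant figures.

23.5 mg

Let m(t) be the amount of dye. Volume: V(t) = V₀ + (Q_in − Q_out) t = 17.4 − 0.088000 t; V(42.1) = 13.695 m³.
Species balance (pure solvent in): dm/dt = −Q_out · m/V(t).
Separate: dm/m = −Q_out dt/V(t) ⇒ ln(m/m₀) = −(Q_out/(Q_in−Q_out)) ln(V/V₀).
m = m₀ (V₀/V)^(Q_out/(Q_in−Q_out)) = 67.6 × (17.4/13.695)^(-4.4205) = 23.459 mg.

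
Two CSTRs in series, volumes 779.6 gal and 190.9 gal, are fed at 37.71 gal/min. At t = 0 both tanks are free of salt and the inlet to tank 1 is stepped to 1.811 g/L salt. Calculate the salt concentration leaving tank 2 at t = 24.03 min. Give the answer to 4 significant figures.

Each tank obeys Vᵢ dCᵢ/dt = Q(Cᵢ₋₁ − Cᵢ), so τᵢ = Vᵢ/Q.
τ₁ = 779.6/37.71 = 20.6736 min; τ₂ = 190.9/37.71 = 5.06232 min.
Solving the cascade with C₁(0)=C₂(0)=0 gives C₂(t) = C_in[1 − (τ₁ e^(−t/τ₁) − τ₂ e^(−t/τ₂))/(τ₁ − τ₂)].
At t = 24.03: e^(−t/τ₁) = 0.312749, e^(−t/τ₂) = 0.00867910.
C₂ = 1.811·[1 − (20.6736·0.312749 − 5.06232·0.00867910)/(15.6112)] = 1.811·0.588649 = 1.06604 g/L.

1.066 g/L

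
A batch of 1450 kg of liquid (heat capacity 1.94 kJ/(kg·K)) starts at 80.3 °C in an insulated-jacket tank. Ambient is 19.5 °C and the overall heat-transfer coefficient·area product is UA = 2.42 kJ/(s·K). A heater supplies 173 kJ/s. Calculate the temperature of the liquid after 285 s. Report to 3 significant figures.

Heat balance on the well-mixed liquid: M c_p dT/dt = −UA(T − T_amb) + Q̇.
dT/dt = (T_ss − T)/τ with T_ss = T_amb + Q̇/UA = 19.5 + 173/2.42 = 90.988 °C, τ = M c_p/UA = 1450·1.94/2.42 = 1162.4 s.
Solution: T(t) = T_ss + (T₀ − T_ss) e^(−t/τ).
T(285) = 90.988 + (-10.688)·0.78256 = 82.624 °C.

82.6 °C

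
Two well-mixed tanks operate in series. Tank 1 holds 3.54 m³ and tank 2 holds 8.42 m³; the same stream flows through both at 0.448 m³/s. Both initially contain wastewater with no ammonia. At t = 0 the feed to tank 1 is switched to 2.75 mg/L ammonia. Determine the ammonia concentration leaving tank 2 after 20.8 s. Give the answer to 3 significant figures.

1.32 mg/L

Time constants: τᵢ = Vᵢ/Q for each well-mixed tank.
τ₁ = 3.54/0.448 = 7.9018 s; τ₂ = 8.42/0.448 = 18.795 s.
Tank 1: C₁ = C_in(1 − e^(−t/τ₁)). Tank 2 (τ₁ ≠ τ₂): C₂ = C_in[1 − (τ₁ e^(−t/τ₁) − τ₂ e^(−t/τ₂))/(τ₁ − τ₂)].
At t = 20.8: e^(−t/τ₁) = 0.071912, e^(−t/τ₂) = 0.33065.
C₂ = 2.75·[1 − (7.9018·0.071912 − 18.795·0.33065)/(-10.893)] = 2.75·0.48166 = 1.3246 mg/L.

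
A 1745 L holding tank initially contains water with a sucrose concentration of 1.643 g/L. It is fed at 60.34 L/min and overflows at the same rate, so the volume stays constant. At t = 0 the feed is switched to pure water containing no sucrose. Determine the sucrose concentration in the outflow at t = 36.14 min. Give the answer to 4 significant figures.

Unsteady species balance (constant V, well mixed): V dC/dt = Q(C_in − C).
So dC/dt = (C_in − C)/τ with τ = V/Q = 1745/60.34 = 28.9195 min.
Solution: C(t) = C_in + (C₀ − C_in) e^(−t/τ).
C(36.14) = 0 + (1.643 − 0)·e^(−36.14/28.9195) = 0 + (1.64300)·0.286597 = 0.470879 g/L.

0.4709 g/L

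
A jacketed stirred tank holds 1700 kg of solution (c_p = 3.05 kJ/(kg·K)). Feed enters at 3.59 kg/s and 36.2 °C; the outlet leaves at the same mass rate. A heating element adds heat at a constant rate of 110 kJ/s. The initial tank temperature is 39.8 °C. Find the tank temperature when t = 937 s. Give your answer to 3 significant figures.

45.4 °C

M c_p dT/dt = ṁ c_p (T_in − T) + Q̇.
Rearrange: dT/dt = (T_ss − T)/τ with τ = M/ṁ = 473.54 s and T_ss = T_in + Q̇/(ṁ c_p) = 46.246 °C.
Solution: T(t) = T_ss + (T₀ − T_ss) e^(−t/τ).
T(937) = 46.246 + (-6.4461)·e^(−937/473.54) = 46.246 + (-6.4461)·0.13825 = 45.355 °C.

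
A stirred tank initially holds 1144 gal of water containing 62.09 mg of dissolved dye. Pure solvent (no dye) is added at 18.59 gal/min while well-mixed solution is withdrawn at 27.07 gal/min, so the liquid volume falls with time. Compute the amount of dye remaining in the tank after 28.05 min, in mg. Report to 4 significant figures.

29.50 mg

Total volume: dV/dt = Q_in − Q_out = -8.48000 gal/min, so V(t) = 1144 − 8.48000 t and V(28.05) = 906.136 gal.
Solute balance: dm/dt = 0 − Q_out C = −Q_out m/V(t).
dm/m = −Q_out dt/(V₀ − 8.48000 t); integrating gives ln(m/m₀) = −(Q_out/(Q_in−Q_out)) ln(V/V₀).
m = m₀ (V₀/V)^(Q_out/(Q_in−Q_out)) = 62.09 × (1144/906.136)^(-3.19222) = 29.5029 mg.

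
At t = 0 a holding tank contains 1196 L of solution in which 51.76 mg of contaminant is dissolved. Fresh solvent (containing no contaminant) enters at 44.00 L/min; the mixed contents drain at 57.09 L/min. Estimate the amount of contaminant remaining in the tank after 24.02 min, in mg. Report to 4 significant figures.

Let m(t) be the amount of contaminant. Volume: V(t) = V₀ + (Q_in − Q_out) t = 1196 − 13.0900 t; V(24.02) = 881.578 L.
Species balance (pure solvent in): dm/dt = −Q_out · m/V(t).
dm/m = −Q_out dt/(V₀ − 13.0900 t); integrating gives ln(m/m₀) = −(Q_out/(Q_in−Q_out)) ln(V/V₀).
m = m₀ (V₀/V)^(Q_out/(Q_in−Q_out)) = 51.76 × (1196/881.578)^(-4.36134) = 13.6850 mg.

13.69 mg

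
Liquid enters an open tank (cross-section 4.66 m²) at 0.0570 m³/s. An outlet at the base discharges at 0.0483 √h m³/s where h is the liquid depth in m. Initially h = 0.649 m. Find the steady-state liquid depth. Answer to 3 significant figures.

A dh/dt = Q_in − 0.0483 √h. Steady state requires inflow = outflow:
Q_in = 0.0483 √h_ss ⇒ √h_ss = 0.0570/0.0483 = 1.1801.
h_ss = 1.1801² = 1.3927 m. (Since h₀ = 0.649 m < h_ss, the level will rise toward this value.)

1.39 m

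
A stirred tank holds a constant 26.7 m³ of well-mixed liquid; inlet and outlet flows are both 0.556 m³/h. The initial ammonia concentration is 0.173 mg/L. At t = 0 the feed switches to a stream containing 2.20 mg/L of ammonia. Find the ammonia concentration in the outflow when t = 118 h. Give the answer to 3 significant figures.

Accumulation = in − out for the solute gives V dC/dt = Q(C_in − C).
So dC/dt = (C_in − C)/τ with τ = V/Q = 26.7/0.556 = 48.022 h.
Solution: C(t) = C_in + (C₀ − C_in) e^(−t/τ).
C(118) = 2.20 + (0.173 − 2.20)·e^(−118/48.022) = 2.20 + (-2.0270)·0.085672 = 2.0263 mg/L.

2.03 mg/L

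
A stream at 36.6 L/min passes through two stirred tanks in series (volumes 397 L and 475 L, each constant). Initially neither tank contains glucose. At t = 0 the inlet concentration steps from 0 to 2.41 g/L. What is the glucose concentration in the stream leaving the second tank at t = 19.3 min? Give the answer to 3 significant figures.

1.16 g/L

Time constants: τᵢ = Vᵢ/Q for each well-mixed tank.
τ₁ = 397/36.6 = 10.847 min; τ₂ = 475/36.6 = 12.978 min.
Tank 1: C₁ = C_in(1 − e^(−t/τ₁)). Tank 2 (τ₁ ≠ τ₂): C₂ = C_in[1 − (τ₁ e^(−t/τ₁) − τ₂ e^(−t/τ₂))/(τ₁ − τ₂)].
At t = 19.3: e^(−t/τ₁) = 0.16876, e^(−t/τ₂) = 0.22602.
C₂ = 2.41·[1 − (10.847·0.16876 − 12.978·0.22602)/(-2.1311)] = 2.41·0.48250 = 1.1628 g/L.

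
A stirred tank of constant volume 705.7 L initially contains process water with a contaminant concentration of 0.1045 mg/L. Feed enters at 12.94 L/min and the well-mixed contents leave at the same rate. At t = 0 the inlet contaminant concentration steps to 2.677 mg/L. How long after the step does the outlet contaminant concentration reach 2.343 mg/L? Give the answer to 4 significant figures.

111.3 min

Accumulation = in − out for the solute gives V dC/dt = Q(C_in − C), so τ = V/Q = 54.5363 min.
C(t) = C_in + (C₀ − C_in) e^(−t/τ). Set C = 2.343 and solve for t:
e^(−t/τ) = (C − C_in)/(C₀ − C_in) = (2.343 − 2.677)/(0.1045 − 2.677) = 0.129835
t = −τ ln(…) = 54.5363 × 2.04149 = 111.335 min.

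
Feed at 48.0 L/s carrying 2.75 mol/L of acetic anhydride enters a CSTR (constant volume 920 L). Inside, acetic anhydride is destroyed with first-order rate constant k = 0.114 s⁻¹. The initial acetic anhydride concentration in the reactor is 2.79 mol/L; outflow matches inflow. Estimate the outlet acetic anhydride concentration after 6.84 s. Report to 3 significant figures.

Species balance: V dC/dt = Q C_in − Q C − k V C.
This is linear with rate a = Q/V + k = 0.16617 s⁻¹.
C_ss = Q C_in/(Q + kV) = 0.86342 mol/L; C(t) = C_ss + (C₀ − C_ss) e^(−a t).
C(6.84) = 0.86342 + (1.9266)·e^(−0.16617·6.84) = 0.86342 + (1.9266)·0.32090 = 1.4817 mol/L.

1.48 mol/L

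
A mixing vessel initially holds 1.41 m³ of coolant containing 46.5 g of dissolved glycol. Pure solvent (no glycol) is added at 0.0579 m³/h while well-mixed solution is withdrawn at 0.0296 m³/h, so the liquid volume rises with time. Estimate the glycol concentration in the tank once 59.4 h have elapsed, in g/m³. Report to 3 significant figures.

6.62 g/m³

Total volume: dV/dt = Q_in − Q_out = 0.028300 m³/h, so V(t) = 1.41 + 0.028300 t and V(59.4) = 3.0910 m³.
No glycol enters, so dm/dt = −Q_out · (m/V).
dm/m = −Q_out dt/(V₀ + 0.028300 t); integrating gives ln(m/m₀) = −(Q_out/(Q_in−Q_out)) ln(V/V₀).
m = m₀ (V₀/V)^(Q_out/(Q_in−Q_out)) = 46.5 × (1.41/3.0910)^(1.0459) = 20.460 g.
C = m/V = 20.460/3.0910 = 6.6193 g/m³.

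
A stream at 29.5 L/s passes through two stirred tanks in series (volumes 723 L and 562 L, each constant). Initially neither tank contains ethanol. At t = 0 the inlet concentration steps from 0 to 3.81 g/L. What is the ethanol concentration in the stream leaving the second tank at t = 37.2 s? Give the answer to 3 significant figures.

1.95 g/L

Each tank obeys Vᵢ dCᵢ/dt = Q(Cᵢ₋₁ − Cᵢ), so τᵢ = Vᵢ/Q.
τ₁ = 723/29.5 = 24.508 s; τ₂ = 562/29.5 = 19.051 s.
Tank 1: C₁ = C_in(1 − e^(−t/τ₁)). Tank 2 (τ₁ ≠ τ₂): C₂ = C_in[1 − (τ₁ e^(−t/τ₁) − τ₂ e^(−t/τ₂))/(τ₁ − τ₂)].
At t = 37.2: e^(−t/τ₁) = 0.21918, e^(−t/τ₂) = 0.14189.
C₂ = 3.81·[1 − (24.508·0.21918 − 19.051·0.14189)/(5.4576)] = 3.81·0.51102 = 1.9470 g/L.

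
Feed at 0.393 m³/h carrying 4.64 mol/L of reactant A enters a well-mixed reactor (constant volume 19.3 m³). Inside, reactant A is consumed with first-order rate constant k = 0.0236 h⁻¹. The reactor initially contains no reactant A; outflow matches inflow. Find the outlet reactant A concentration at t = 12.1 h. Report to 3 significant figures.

V dC/dt = Q(C_in − C) − k V C.
This is linear with rate a = Q/V + k = 0.043963 h⁻¹.
C_ss = Q C_in/(Q + kV) = 2.1492 mol/L; C(t) = C_ss + (C₀ − C_ss) e^(−a t).
C(12.1) = 2.1492 + (-2.1492)·e^(−0.043963·12.1) = 2.1492 + (-2.1492)·0.58746 = 0.88662 mol/L.

0.887 mol/L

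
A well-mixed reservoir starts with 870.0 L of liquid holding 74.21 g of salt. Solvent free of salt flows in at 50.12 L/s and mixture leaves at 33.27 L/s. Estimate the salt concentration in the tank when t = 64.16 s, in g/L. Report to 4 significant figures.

Let m(t) be the amount of salt. Volume: V(t) = V₀ + (Q_in − Q_out) t = 870.0 + 16.8500 t; V(64.16) = 1951.10 L.
Species balance (pure solvent in): dm/dt = −Q_out · m/V(t).
dm/m = −Q_out dt/(V₀ + 16.8500 t); integrating gives ln(m/m₀) = −(Q_out/(Q_in−Q_out)) ln(V/V₀).
m = m₀ (V₀/V)^(Q_out/(Q_in−Q_out)) = 74.21 × (870.0/1951.10)^(1.97448) = 15.0624 g.
C = m/V = 15.0624/1951.10 = 0.00771998 g/L.

0.007720 g/L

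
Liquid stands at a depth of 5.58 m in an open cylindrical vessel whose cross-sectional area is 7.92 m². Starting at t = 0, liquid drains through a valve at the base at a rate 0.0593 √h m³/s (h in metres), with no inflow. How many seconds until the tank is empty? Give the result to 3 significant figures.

A dh/dt = −Q_out = −0.0593 √h.
This is separable: 2 d(√h)/dt = −0.0593/A, so √h = √h₀ − (0.0593/(2A)) t.
Set h = 0: 2√h₀ = (0.0593/A) t_empty ⇒ t_empty = 2A√h₀/0.0593.
t_empty = 2·7.92·√5.58/0.0593 = 15.840·2.3622/0.0593 = 630.98 s.

631 s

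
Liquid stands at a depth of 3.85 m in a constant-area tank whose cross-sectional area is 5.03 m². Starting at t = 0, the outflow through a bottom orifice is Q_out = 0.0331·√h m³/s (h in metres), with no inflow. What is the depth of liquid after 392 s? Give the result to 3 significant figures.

0.452 m

Volume balance on the tank: A dh/dt = −0.0331 √h.
∫ h^(−1/2) dh = −(0.0331/A) ∫ dt, giving 2√h = 2√h₀ − (0.0331/A) t.
√h = √3.85 − 0.0331·392/(2·5.03) = 1.9621 − 1.2898 = 0.67236.
h = 0.67236² = 0.45207 m.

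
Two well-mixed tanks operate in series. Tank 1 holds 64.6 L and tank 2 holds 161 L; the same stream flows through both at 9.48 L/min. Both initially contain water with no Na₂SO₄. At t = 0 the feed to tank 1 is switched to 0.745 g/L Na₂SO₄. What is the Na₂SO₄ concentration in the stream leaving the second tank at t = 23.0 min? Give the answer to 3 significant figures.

0.441 g/L

Species balance on tank i: dCᵢ/dt = (Cᵢ₋₁ − Cᵢ)/τᵢ with τᵢ = Vᵢ/Q.
τ₁ = 64.6/9.48 = 6.8143 min; τ₂ = 161/9.48 = 16.983 min.
Tank 1: C₁ = C_in(1 − e^(−t/τ₁)). Tank 2 (τ₁ ≠ τ₂): C₂ = C_in[1 − (τ₁ e^(−t/τ₁) − τ₂ e^(−t/τ₂))/(τ₁ − τ₂)].
At t = 23.0: e^(−t/τ₁) = 0.034210, e^(−t/τ₂) = 0.25813.
C₂ = 0.745·[1 − (6.8143·0.034210 − 16.983·0.25813)/(-10.169)] = 0.745·0.59181 = 0.44090 g/L.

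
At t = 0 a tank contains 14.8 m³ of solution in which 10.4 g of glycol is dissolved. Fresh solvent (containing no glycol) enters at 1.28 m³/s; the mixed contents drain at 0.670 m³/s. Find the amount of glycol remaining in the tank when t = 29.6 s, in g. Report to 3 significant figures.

4.33 g

Total volume: dV/dt = Q_in − Q_out = 0.61000 m³/s, so V(t) = 14.8 + 0.61000 t and V(29.6) = 32.856 m³.
Species balance (pure solvent in): dm/dt = −Q_out · m/V(t).
dm/m = −Q_out dt/(V₀ + 0.61000 t); integrating gives ln(m/m₀) = −(Q_out/(Q_in−Q_out)) ln(V/V₀).
m = m₀ (V₀/V)^(Q_out/(Q_in−Q_out)) = 10.4 × (14.8/32.856)^(1.0984) = 4.3312 g.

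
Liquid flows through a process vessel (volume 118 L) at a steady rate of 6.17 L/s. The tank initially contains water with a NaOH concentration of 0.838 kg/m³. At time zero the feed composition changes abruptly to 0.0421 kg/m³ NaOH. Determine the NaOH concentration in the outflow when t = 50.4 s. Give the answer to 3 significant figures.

Transient balance on the dissolved component: V dC/dt = Q(C_in − C).
So dC/dt = (C_in − C)/τ with τ = V/Q = 118/6.17 = 19.125 s.
This is linear first-order; C(t) = C_in + (C₀ − C_in) e^(−t/τ).
C(50.4) = 0.0421 + (0.838 − 0.0421)·e^(−50.4/19.125) = 0.0421 + (0.79590)·0.071696 = 0.099163 kg/m³.

0.0992 kg/m³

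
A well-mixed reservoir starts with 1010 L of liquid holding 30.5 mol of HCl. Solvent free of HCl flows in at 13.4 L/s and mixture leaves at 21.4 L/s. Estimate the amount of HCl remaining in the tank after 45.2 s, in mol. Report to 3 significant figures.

9.32 mol

Total volume: dV/dt = Q_in − Q_out = -8.0000 L/s, so V(t) = 1010 − 8.0000 t and V(45.2) = 648.40 L.
Solute balance: dm/dt = 0 − Q_out C = −Q_out m/V(t).
Separate: dm/m = −Q_out dt/V(t) ⇒ ln(m/m₀) = −(Q_out/(Q_in−Q_out)) ln(V/V₀).
m = m₀ (V₀/V)^(Q_out/(Q_in−Q_out)) = 30.5 × (1010/648.40)^(-2.6750) = 9.3201 mol.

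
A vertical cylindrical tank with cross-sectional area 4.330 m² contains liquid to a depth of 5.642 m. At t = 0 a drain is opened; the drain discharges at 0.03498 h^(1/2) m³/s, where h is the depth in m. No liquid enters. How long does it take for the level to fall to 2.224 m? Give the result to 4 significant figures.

218.8 s

Mass balance (ρ constant): A dh/dt = −0.03498 √h.
This is separable: 2 d(√h)/dt = −0.03498/A, so √h = √h₀ − (0.03498/(2A)) t.
t = 2A(√h₀ − √h)/0.03498 = 2·4.330·(√5.642 − √2.224)/0.03498
  = 8.66000 × (2.37529 − 1.49131) / 0.03498 = 218.847 s.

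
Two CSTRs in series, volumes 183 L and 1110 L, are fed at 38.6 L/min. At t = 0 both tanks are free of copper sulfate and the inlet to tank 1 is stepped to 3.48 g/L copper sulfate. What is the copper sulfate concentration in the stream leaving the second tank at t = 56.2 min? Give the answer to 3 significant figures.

2.89 g/L

Species balance on tank i: dCᵢ/dt = (Cᵢ₋₁ − Cᵢ)/τᵢ with τᵢ = Vᵢ/Q.
τ₁ = 183/38.6 = 4.7409 min; τ₂ = 1110/38.6 = 28.756 min.
Solving the cascade with C₁(0)=C₂(0)=0 gives C₂(t) = C_in[1 − (τ₁ e^(−t/τ₁) − τ₂ e^(−t/τ₂))/(τ₁ − τ₂)].
At t = 56.2: e^(−t/τ₁) = 7.1086e-06, e^(−t/τ₂) = 0.14166.
C₂ = 3.48·[1 − (4.7409·7.1086e-06 − 28.756·0.14166)/(-24.016)] = 3.48·0.83038 = 2.8897 g/L.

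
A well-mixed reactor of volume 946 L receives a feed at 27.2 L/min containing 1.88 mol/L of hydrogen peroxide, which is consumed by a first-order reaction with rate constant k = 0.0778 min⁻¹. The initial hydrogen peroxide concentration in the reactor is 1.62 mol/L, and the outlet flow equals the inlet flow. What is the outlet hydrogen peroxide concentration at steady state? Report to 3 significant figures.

0.507 mol/L

Accumulation = in − out − consumed: V dC/dt = Q C_in − Q C − k V C.
Steady state (dC/dt = 0): C_ss = Q C_in/(Q + kV) = C_in/(1 + kV/Q).
C_ss = 27.2·1.88/(27.2 + 0.0778·946) = 51.136/100.80 = 0.50731 mol/L.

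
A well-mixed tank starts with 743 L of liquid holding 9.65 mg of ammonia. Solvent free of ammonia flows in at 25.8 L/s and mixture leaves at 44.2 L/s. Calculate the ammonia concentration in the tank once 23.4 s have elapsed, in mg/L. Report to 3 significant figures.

0.00385 mg/L

Let m(t) be the amount of ammonia. Volume: V(t) = V₀ + (Q_in − Q_out) t = 743 − 18.400 t; V(23.4) = 312.44 L.
No ammonia enters, so dm/dt = −Q_out · (m/V).
Separate: dm/m = −Q_out dt/V(t) ⇒ ln(m/m₀) = −(Q_out/(Q_in−Q_out)) ln(V/V₀).
m = m₀ (V₀/V)^(Q_out/(Q_in−Q_out)) = 9.65 × (743/312.44)^(-2.4022) = 1.2044 mg.
C = m/V = 1.2044/312.44 = 0.0038549 mg/L.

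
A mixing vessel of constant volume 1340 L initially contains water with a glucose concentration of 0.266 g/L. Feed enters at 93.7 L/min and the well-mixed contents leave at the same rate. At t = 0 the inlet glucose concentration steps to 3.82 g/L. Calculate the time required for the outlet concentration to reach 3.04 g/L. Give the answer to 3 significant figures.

21.7 min

Species balance on the tank: V dC/dt = Q(C_in − C), so τ = V/Q = 14.301 min.
C(t) = C_in + (C₀ − C_in) e^(−t/τ). Set C = 3.04 and solve for t:
e^(−t/τ) = (C − C_in)/(C₀ − C_in) = (3.04 − 3.82)/(0.266 − 3.82) = 0.21947
t = −τ ln(…) = 14.301 × 1.5165 = 21.688 min.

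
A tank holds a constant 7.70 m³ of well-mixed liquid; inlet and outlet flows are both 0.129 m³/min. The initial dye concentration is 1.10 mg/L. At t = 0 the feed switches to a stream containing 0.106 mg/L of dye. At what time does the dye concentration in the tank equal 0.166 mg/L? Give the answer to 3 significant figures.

168 min

Species balance: V dC/dt = Q(C_in − C) ⇒ τ = V/Q = 59.690 min.
C(t) = C_in + (C₀ − C_in) e^(−t/τ). Set C = 0.166 and solve for t:
e^(−t/τ) = (C − C_in)/(C₀ − C_in) = (0.166 − 0.106)/(1.10 − 0.106) = 0.060362
t = −τ ln(…) = 59.690 × 2.8074 = 167.57 min.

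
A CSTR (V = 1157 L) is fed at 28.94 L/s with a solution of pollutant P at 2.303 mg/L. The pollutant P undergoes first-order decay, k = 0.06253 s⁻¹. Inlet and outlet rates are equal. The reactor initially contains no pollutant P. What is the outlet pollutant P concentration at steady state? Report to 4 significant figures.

Accumulation = in − out − consumed: V dC/dt = Q C_in − Q C − k V C.
At steady state: 0 = Q C_in − (Q + kV) C_ss, so C_ss = Q C_in/(Q + kV).
C_ss = 28.94·2.303/(28.94 + 0.06253·1157) = 66.6488/101.287 = 0.658018 mg/L.

0.6580 mg/L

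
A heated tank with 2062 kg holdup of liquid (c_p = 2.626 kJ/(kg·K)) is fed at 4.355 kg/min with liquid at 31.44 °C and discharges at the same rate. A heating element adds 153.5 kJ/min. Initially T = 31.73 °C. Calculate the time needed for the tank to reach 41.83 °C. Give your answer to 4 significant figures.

694.0 min

Heat balance on the well-mixed liquid: M c_p dT/dt = ṁ c_p (T_in − T) + 153.5.
τ = M/ṁ = 473.479 min; T_ss = T_in + Q̇/(ṁ c_p) = 44.8623 °C.
T(t) = T_ss + (T₀ − T_ss) e^(−t/τ). Set T = 41.83:
e^(−t/τ) = (41.83 − 44.8623)/(31.73 − 44.8623) = 0.230901
t = −473.479 · ln(0.230901) = 694.008 min.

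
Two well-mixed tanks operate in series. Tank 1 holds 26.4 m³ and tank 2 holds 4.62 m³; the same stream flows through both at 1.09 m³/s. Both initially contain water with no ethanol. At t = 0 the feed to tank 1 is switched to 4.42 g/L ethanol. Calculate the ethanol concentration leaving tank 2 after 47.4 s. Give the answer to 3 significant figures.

Each tank obeys Vᵢ dCᵢ/dt = Q(Cᵢ₋₁ − Cᵢ), so τᵢ = Vᵢ/Q.
τ₁ = 26.4/1.09 = 24.220 s; τ₂ = 4.62/1.09 = 4.2385 s.
Solving the cascade with C₁(0)=C₂(0)=0 gives C₂(t) = C_in[1 − (τ₁ e^(−t/τ₁) − τ₂ e^(−t/τ₂))/(τ₁ − τ₂)].
At t = 47.4: e^(−t/τ₁) = 0.14128, e^(−t/τ₂) = 1.3907e-05.
C₂ = 4.42·[1 − (24.220·0.14128 − 4.2385·1.3907e-05)/(19.982)] = 4.42·0.82876 = 3.6631 g/L.

3.66 g/L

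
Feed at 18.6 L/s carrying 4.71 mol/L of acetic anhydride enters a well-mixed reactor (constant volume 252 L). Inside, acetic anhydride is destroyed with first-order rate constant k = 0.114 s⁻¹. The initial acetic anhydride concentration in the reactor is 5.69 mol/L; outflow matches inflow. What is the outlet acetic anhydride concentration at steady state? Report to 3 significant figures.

Accumulation = in − out − consumed: V dC/dt = Q C_in − Q C − k V C.
At steady state: 0 = Q C_in − (Q + kV) C_ss, so C_ss = Q C_in/(Q + kV).
C_ss = 18.6·4.71/(18.6 + 0.114·252) = 87.606/47.328 = 1.8510 mol/L.

1.85 mol/L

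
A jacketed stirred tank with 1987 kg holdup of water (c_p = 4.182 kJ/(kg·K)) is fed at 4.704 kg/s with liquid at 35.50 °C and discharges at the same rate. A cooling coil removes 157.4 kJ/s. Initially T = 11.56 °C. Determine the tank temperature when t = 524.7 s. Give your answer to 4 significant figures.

22.90 °C

M c_p dT/dt = ṁ c_p (T_in − T) − Q̇.
Rearrange: dT/dt = (T_ss − T)/τ with τ = M/ṁ = 422.406 s and T_ss = T_in − Q̇/(ṁ c_p) = 27.4988 °C.
Solution: T(t) = T_ss + (T₀ − T_ss) e^(−t/τ).
T(524.7) = 27.4988 + (-15.9388)·e^(−524.7/422.406) = 27.4988 + (-15.9388)·0.288757 = 22.8964 °C.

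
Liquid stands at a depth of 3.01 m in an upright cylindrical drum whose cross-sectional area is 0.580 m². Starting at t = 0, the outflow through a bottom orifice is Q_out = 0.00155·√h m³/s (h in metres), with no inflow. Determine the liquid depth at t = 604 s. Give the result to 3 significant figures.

A dh/dt = −Q_out = −0.00155 √h.
∫ h^(−1/2) dh = −(0.00155/A) ∫ dt, giving 2√h = 2√h₀ − (0.00155/A) t.
√h = √3.01 − 0.00155·604/(2·0.580) = 1.7349 − 0.80707 = 0.92787.
h = 0.92787² = 0.86094 m.

0.861 m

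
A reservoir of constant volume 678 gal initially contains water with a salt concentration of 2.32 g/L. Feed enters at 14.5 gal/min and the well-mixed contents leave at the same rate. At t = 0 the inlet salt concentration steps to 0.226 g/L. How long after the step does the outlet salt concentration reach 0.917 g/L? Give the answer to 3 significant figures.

51.8 min

Species balance: V dC/dt = Q(C_in − C) ⇒ τ = V/Q = 46.759 min.
C(t) = C_in + (C₀ − C_in) e^(−t/τ). Set C = 0.917 and solve for t:
e^(−t/τ) = (C − C_in)/(C₀ − C_in) = (0.917 − 0.226)/(2.32 − 0.226) = 0.32999
t = −τ ln(…) = 46.759 × 1.1087 = 51.841 min.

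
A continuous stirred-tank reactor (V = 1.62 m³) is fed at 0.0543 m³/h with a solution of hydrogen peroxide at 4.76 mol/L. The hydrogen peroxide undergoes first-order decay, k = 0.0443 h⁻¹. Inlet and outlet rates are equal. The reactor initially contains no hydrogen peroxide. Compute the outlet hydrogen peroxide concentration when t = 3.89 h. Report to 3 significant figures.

Species balance: V dC/dt = Q C_in − Q C − k V C.
This is linear with rate a = Q/V + k = 0.077819 h⁻¹.
C_ss = Q C_in/(Q + kV) = 2.0503 mol/L; C(t) = C_ss + (C₀ − C_ss) e^(−a t).
C(3.89) = 2.0503 + (-2.0503)·e^(−0.077819·3.89) = 2.0503 + (-2.0503)·0.73881 = 0.53551 mol/L.

0.536 mol/L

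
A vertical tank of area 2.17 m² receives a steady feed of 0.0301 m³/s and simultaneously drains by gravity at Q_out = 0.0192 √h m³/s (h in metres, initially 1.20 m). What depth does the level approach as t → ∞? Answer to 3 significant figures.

2.46 m

Level balance: A dh/dt = 0.0301 − 0.0192 √h. Setting dh/dt = 0:
Q_in = 0.0192 √h_ss ⇒ √h_ss = 0.0301/0.0192 = 1.5677.
h_ss = 1.5677² = 2.4577 m. (Since h₀ = 1.20 m < h_ss, the level will rise toward this value.)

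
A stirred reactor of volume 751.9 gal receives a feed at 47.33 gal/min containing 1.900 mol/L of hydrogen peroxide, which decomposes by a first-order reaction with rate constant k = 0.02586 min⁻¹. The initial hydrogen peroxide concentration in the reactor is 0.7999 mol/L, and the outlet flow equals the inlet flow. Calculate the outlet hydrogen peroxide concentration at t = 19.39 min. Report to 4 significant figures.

1.249 mol/L

V dC/dt = Q(C_in − C) − k V C.
dC/dt = (Q/V) C_in − (Q/V + k) C; effective rate a = Q/V + k = 0.0629472 + 0.02586 = 0.0888072 min⁻¹.
C_ss = Q C_in/(Q + kV) = 1.34673 mol/L; C(t) = C_ss + (C₀ − C_ss) e^(−a t).
C(19.39) = 1.34673 + (-0.546834)·e^(−0.0888072·19.39) = 1.34673 + (-0.546834)·0.178713 = 1.24901 mol/L.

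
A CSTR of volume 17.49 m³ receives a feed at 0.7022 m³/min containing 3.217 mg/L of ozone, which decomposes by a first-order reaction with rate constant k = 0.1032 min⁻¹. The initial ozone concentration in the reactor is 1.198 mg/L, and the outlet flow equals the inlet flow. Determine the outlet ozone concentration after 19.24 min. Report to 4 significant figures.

Species balance: V dC/dt = Q C_in − Q C − k V C.
dC/dt = (Q/V) C_in − (Q/V + k) C; effective rate a = Q/V + k = 0.0401487 + 0.1032 = 0.143349 min⁻¹.
C_ss = Q C_in/(Q + kV) = 0.901008 mg/L; C(t) = C_ss + (C₀ − C_ss) e^(−a t).
C(19.24) = 0.901008 + (0.296992)·e^(−0.143349·19.24) = 0.901008 + (0.296992)·0.0634167 = 0.919842 mg/L.

0.9198 mg/L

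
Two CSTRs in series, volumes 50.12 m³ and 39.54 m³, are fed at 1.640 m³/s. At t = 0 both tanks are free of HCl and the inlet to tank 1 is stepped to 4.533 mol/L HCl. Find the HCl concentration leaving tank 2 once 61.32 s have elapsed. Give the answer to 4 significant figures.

2.977 mol/L

Species balance on tank i: dCᵢ/dt = (Cᵢ₋₁ − Cᵢ)/τᵢ with τᵢ = Vᵢ/Q.
τ₁ = 50.12/1.640 = 30.5610 s; τ₂ = 39.54/1.640 = 24.1098 s.
Tank 1: C₁ = C_in(1 − e^(−t/τ₁)). Tank 2 (τ₁ ≠ τ₂): C₂ = C_in[1 − (τ₁ e^(−t/τ₁) − τ₂ e^(−t/τ₂))/(τ₁ − τ₂)].
At t = 61.32: e^(−t/τ₁) = 0.134461, e^(−t/τ₂) = 0.0786012.
C₂ = 4.533·[1 − (30.5610·0.134461 − 24.1098·0.0786012)/(6.45122)] = 4.533·0.656777 = 2.97717 mol/L.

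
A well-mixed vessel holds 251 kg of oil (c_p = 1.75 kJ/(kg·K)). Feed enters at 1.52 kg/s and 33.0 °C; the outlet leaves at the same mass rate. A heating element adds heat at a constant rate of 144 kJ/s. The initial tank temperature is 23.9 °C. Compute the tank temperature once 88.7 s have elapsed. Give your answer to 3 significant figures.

50.2 °C

M c_p dT/dt = ṁ c_p (T_in − T) + Q̇.
Rearrange: dT/dt = (T_ss − T)/τ with τ = M/ṁ = 165.13 s and T_ss = T_in + Q̇/(ṁ c_p) = 87.135 °C.
T approaches T_ss exponentially: T(t) = T_ss + (T₀ − T_ss) e^(−t/τ).
T(88.7) = 87.135 + (-63.235)·e^(−88.7/165.13) = 87.135 + (-63.235)·0.58441 = 50.180 °C.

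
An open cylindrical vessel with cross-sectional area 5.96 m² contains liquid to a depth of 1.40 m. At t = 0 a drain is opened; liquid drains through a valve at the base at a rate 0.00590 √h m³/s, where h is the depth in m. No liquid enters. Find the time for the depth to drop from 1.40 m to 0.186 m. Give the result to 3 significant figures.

1520 s

Unsteady balance on liquid volume: A dh/dt = −0.00590 √h.
∫ h^(−1/2) dh = −(0.00590/A) ∫ dt, giving 2√h = 2√h₀ − (0.00590/A) t.
t = 2A(√h₀ − √h)/0.00590 = 2·5.96·(√1.40 − √0.186)/0.00590
  = 11.920 × (1.1832 − 0.43128) / 0.00590 = 1519.2 s.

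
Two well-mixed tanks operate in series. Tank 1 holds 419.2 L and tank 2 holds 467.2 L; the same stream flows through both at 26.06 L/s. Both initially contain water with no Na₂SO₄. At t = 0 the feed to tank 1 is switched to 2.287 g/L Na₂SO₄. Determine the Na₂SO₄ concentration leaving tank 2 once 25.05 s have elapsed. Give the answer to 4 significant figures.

0.9913 g/L

Species balance on tank i: dCᵢ/dt = (Cᵢ₋₁ − Cᵢ)/τᵢ with τᵢ = Vᵢ/Q.
τ₁ = 419.2/26.06 = 16.0860 s; τ₂ = 467.2/26.06 = 17.9279 s.
Solving the cascade with C₁(0)=C₂(0)=0 gives C₂(t) = C_in[1 − (τ₁ e^(−t/τ₁) − τ₂ e^(−t/τ₂))/(τ₁ − τ₂)].
At t = 25.05: e^(−t/τ₁) = 0.210713, e^(−t/τ₂) = 0.247272.
C₂ = 2.287·[1 − (16.0860·0.210713 − 17.9279·0.247272)/(-1.84190)] = 2.287·0.433445 = 0.991290 g/L.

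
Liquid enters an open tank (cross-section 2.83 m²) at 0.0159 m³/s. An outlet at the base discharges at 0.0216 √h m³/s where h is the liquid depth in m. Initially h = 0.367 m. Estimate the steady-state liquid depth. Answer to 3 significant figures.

0.542 m

Volume balance on the tank: A dh/dt = Q_in − 0.0216 √h. At steady state dh/dt = 0:
Q_in = 0.0216 √h_ss ⇒ √h_ss = 0.0159/0.0216 = 0.73611.
h_ss = 0.73611² = 0.54186 m. (Since h₀ = 0.367 m < h_ss, the level will rise toward this value.)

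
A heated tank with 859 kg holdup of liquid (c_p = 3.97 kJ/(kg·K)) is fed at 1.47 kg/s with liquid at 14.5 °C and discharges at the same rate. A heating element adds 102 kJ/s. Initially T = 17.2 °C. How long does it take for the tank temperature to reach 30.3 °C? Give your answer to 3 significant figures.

1270 s

M c_p dT/dt = ṁ c_p (T_in − T) + Q̇.
τ = M/ṁ = 584.35 s; T_ss = T_in + Q̇/(ṁ c_p) = 31.978 °C.
T(t) = T_ss + (T₀ − T_ss) e^(−t/τ). Set T = 30.3:
e^(−t/τ) = (30.3 − 31.978)/(17.2 − 31.978) = 0.11355
t = −584.35 · ln(0.11355) = 1271.3 s.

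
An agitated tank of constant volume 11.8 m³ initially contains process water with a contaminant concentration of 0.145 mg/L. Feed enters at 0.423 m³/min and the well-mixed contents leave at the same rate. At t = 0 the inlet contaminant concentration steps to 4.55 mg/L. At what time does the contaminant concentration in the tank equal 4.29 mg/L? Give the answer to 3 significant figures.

Species balance: V dC/dt = Q(C_in − C) ⇒ τ = V/Q = 27.896 min.
C(t) = C_in + (C₀ − C_in) e^(−t/τ). Set C = 4.29 and solve for t:
e^(−t/τ) = (C − C_in)/(C₀ − C_in) = (4.29 − 4.55)/(0.145 − 4.55) = 0.059024
t = −τ ln(…) = 27.896 × 2.8298 = 78.940 min.

78.9 min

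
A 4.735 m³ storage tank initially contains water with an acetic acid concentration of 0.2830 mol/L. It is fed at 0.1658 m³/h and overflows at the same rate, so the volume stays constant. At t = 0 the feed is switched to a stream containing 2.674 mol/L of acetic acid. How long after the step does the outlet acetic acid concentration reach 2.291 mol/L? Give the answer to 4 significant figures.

52.30 h

Species balance: V dC/dt = Q(C_in − C) ⇒ τ = V/Q = 28.5585 h.
C(t) = C_in + (C₀ − C_in) e^(−t/τ). Set C = 2.291 and solve for t:
e^(−t/τ) = (C − C_in)/(C₀ − C_in) = (2.291 − 2.674)/(0.2830 − 2.674) = 0.160184
t = −τ ln(…) = 28.5585 × 1.83143 = 52.3030 h.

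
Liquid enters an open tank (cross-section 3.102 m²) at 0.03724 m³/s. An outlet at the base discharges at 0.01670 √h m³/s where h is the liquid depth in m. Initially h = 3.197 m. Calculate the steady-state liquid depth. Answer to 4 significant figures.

Mass balance (ρ constant): A dh/dt = Q_in − 0.01670 √h. At steady state dh/dt = 0:
Q_in = 0.01670 √h_ss ⇒ √h_ss = 0.03724/0.01670 = 2.22994.
h_ss = 2.22994² = 4.97263 m. (Since h₀ = 3.197 m < h_ss, the level will rise toward this value.)

4.973 m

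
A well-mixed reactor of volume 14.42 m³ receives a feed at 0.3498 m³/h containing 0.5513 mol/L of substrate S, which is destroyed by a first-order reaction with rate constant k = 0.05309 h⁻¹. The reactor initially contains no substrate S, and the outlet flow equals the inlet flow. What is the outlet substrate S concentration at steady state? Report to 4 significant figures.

0.1729 mol/L

Species balance: V dC/dt = Q C_in − Q C − k V C.
Steady state (dC/dt = 0): C_ss = Q C_in/(Q + kV) = C_in/(1 + kV/Q).
C_ss = 0.3498·0.5513/(0.3498 + 0.05309·14.42) = 0.192845/1.11536 = 0.172899 mol/L.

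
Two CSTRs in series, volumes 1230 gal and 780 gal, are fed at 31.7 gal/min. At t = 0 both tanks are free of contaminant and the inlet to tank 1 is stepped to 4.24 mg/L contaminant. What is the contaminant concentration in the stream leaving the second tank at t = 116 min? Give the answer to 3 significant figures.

3.72 mg/L

Time constants: τᵢ = Vᵢ/Q for each well-mixed tank.
τ₁ = 1230/31.7 = 38.801 min; τ₂ = 780/31.7 = 24.606 min.
Solving the cascade with C₁(0)=C₂(0)=0 gives C₂(t) = C_in[1 − (τ₁ e^(−t/τ₁) − τ₂ e^(−t/τ₂))/(τ₁ − τ₂)].
At t = 116: e^(−t/τ₁) = 0.050308, e^(−t/τ₂) = 0.0089656.
C₂ = 4.24·[1 − (38.801·0.050308 − 24.606·0.0089656)/(14.196)] = 4.24·0.87803 = 3.7229 mg/L.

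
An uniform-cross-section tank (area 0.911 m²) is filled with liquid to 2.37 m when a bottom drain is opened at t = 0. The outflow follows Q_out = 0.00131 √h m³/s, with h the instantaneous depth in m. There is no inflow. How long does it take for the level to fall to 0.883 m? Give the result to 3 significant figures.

With no inflow, A dh/dt = −0.00131 √h.
∫ h^(−1/2) dh = −(0.00131/A) ∫ dt, giving 2√h = 2√h₀ − (0.00131/A) t.
t = 2A(√h₀ − √h)/0.00131 = 2·0.911·(√2.37 − √0.883)/0.00131
  = 1.8220 × (1.5395 − 0.93968) / 0.00131 = 834.23 s.

834 s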